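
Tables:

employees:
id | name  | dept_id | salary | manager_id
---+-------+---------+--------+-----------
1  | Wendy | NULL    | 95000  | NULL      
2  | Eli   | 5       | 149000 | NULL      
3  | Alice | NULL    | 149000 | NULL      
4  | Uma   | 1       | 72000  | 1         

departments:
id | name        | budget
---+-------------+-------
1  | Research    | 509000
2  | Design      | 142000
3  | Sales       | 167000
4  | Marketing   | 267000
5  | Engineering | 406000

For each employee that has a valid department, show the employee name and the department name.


INNER JOIN keeps only employees rows whose dept_id matches an id in departments. Walk through each employee:
  - employee 1 (Wendy): dept_id=NULL, no match -> dropped
  - employee 2 (Eli): dept_id=5 -> matches Engineering
  - employee 3 (Alice): dept_id=NULL, no match -> dropped
  - employee 4 (Uma): dept_id=1 -> matches Research
So 2 of 4 rows are dropped.

SQL:
SELECT a.name, b.name AS department
FROM employees a
INNER JOIN departments b ON a.dept_id = b.id

Result:
name | department 
-----+------------
Eli  | Engineering
Uma  | Research   


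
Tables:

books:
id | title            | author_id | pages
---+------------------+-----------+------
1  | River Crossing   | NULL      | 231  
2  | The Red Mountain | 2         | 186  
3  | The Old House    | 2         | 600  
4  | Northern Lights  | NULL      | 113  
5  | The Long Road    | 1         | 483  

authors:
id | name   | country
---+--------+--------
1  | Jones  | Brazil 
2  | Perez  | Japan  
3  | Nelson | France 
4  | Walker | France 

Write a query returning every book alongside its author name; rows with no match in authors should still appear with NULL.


LEFT JOIN keeps every row from books (the left table); where author_id has no match in authors, the author columns become NULL. Walk through each book:
  - book 1 (River Crossing): author_id=NULL, no match -> kept with NULL
  - book 2 (The Red Mountain): author_id=2 -> matches Perez
  - book 3 (The Old House): author_id=2 -> matches Perez
  - book 4 (Northern Lights): author_id=NULL, no match -> kept with NULL
  - book 5 (The Long Road): author_id=1 -> matches Jones
All 5 rows appear; 2 have NULL author.

SQL:
SELECT a.title, b.name AS author
FROM books a
LEFT JOIN authors b ON a.author_id = b.id

Result:
title            | author
-----------------+-------
River Crossing   | NULL  
The Red Mountain | Perez 
The Old House    | Perez 
Northern Lights  | NULL  
The Long Road    | Jones 


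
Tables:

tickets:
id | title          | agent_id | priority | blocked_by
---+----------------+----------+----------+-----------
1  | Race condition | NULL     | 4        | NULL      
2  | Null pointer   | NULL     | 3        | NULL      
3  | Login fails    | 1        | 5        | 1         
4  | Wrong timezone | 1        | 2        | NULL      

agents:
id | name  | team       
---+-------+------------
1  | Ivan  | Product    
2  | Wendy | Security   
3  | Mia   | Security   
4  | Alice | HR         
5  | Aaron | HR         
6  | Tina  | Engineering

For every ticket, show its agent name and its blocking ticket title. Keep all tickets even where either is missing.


Two LEFT JOINs from the same base table tickets: one to agents via agent_id, one to tickets itself via blocked_by. Both are LEFT so every ticket is preserved.
Match against agents:
  - ticket 1 (Race condition): agent_id=NULL, no match -> kept with NULL
  - ticket 2 (Null pointer): agent_id=NULL, no match -> kept with NULL
  - ticket 3 (Login fails): agent_id=1 -> matches Ivan
  - ticket 4 (Wrong timezone): agent_id=1 -> matches Ivan
Match against tickets (self):
  - ticket 1 (Race condition): blocked_by=NULL -> NULL
  - ticket 2 (Null pointer): blocked_by=NULL -> NULL
  - ticket 3 (Login fails): blocked_by=1 -> Race condition
  - ticket 4 (Wrong timezone): blocked_by=NULL -> NULL

SQL:
SELECT a.title, b.name AS agent, c.title AS blocked_by
FROM tickets a
LEFT JOIN agents b ON a.agent_id = b.id
LEFT JOIN tickets c ON a.blocked_by = c.id

Result:
title          | agent | blocked_by    
---------------+-------+---------------
Race condition | NULL  | NULL          
Null pointer   | NULL  | NULL          
Login fails    | Ivan  | Race condition
Wrong timezone | Ivan  | NULL          


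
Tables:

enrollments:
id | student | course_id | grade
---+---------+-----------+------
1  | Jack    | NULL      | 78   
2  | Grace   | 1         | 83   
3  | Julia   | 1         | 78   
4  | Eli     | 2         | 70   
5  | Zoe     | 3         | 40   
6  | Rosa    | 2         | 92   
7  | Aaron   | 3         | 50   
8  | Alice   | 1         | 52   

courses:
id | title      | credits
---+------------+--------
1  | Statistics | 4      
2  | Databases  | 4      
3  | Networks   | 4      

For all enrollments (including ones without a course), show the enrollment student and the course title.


LEFT JOIN keeps every row from enrollments (the left table); where course_id has no match in courses, the course columns become NULL. Walk through each enrollment:
  - enrollment 1 (Jack): course_id=NULL, no match -> kept with NULL
  - enrollment 2 (Grace): course_id=1 -> matches Statistics
  - enrollment 3 (Julia): course_id=1 -> matches Statistics
  - enrollment 4 (Eli): course_id=2 -> matches Databases
  - enrollment 5 (Zoe): course_id=3 -> matches Networks
  - enrollment 6 (Rosa): course_id=2 -> matches Databases
  - enrollment 7 (Aaron): course_id=3 -> matches Networks
  - enrollment 8 (Alice): course_id=1 -> matches Statistics
All 8 rows appear; 1 has NULL course.

SQL:
SELECT a.student, b.title AS course
FROM enrollments a
LEFT JOIN courses b ON a.course_id = b.id

Result:
student | course    
--------+-----------
Jack    | NULL      
Grace   | Statistics
Julia   | Statistics
Eli     | Databases 
Zoe     | Networks  
Rosa    | Databases 
Aaron   | Networks  
Alice   | Statistics


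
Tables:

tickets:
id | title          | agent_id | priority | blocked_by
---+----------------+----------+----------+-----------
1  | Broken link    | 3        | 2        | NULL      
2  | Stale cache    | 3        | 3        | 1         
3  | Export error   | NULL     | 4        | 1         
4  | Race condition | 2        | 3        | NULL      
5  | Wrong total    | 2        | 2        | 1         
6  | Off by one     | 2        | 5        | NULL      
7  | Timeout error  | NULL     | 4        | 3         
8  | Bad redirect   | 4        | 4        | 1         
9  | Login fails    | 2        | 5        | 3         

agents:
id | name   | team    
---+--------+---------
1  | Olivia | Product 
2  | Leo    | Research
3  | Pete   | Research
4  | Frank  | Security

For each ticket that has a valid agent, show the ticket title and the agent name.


INNER JOIN keeps only tickets rows whose agent_id matches an id in agents. Walk through each ticket:
  - ticket 1 (Broken link): agent_id=3 -> matches Pete
  - ticket 2 (Stale cache): agent_id=3 -> matches Pete
  - ticket 3 (Export error): agent_id=NULL, no match -> dropped
  - ticket 4 (Race condition): agent_id=2 -> matches Leo
  - ticket 5 (Wrong total): agent_id=2 -> matches Leo
  - ticket 6 (Off by one): agent_id=2 -> matches Leo
  - ticket 7 (Timeout error): agent_id=NULL, no match -> dropped
  - ticket 8 (Bad redirect): agent_id=4 -> matches Frank
  - ticket 9 (Login fails): agent_id=2 -> matches Leo
So 2 of 9 rows are dropped.

SQL:
SELECT a.title, b.name AS agent
FROM tickets a
INNER JOIN agents b ON a.agent_id = b.id

Result:
title          | agent
---------------+------
Broken link    | Pete 
Stale cache    | Pete 
Race condition | Leo  
Wrong total    | Leo  
Off by one     | Leo  
Bad redirect   | Frank
Login fails    | Leo  


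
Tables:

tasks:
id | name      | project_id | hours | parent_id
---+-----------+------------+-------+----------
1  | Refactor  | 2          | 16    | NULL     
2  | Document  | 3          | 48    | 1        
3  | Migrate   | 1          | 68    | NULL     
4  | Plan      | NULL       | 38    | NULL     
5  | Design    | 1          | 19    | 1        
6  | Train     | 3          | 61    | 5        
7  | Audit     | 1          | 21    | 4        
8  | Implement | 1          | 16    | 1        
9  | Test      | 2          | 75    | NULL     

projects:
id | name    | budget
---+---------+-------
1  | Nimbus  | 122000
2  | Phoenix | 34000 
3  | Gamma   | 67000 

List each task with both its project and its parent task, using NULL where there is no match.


Two LEFT JOINs from the same base table tasks: one to projects via project_id, one to tasks itself via parent_id. Both are LEFT so every task is preserved.
Match against projects:
  - task 1 (Refactor): project_id=2 -> matches Phoenix
  - task 2 (Document): project_id=3 -> matches Gamma
  - task 3 (Migrate): project_id=1 -> matches Nimbus
  - task 4 (Plan): project_id=NULL, no match -> kept with NULL
  - task 5 (Design): project_id=1 -> matches Nimbus
  - task 6 (Train): project_id=3 -> matches Gamma
  - task 7 (Audit): project_id=1 -> matches Nimbus
  - task 8 (Implement): project_id=1 -> matches Nimbus
  - task 9 (Test): project_id=2 -> matches Phoenix
Match against tasks (self):
  - task 1 (Refactor): parent_id=NULL -> NULL
  - task 2 (Document): parent_id=1 -> Refactor
  - task 3 (Migrate): parent_id=NULL -> NULL
  - task 4 (Plan): parent_id=NULL -> NULL
  - task 5 (Design): parent_id=1 -> Refactor
  - task 6 (Train): parent_id=5 -> Design
  - task 7 (Audit): parent_id=4 -> Plan
  - task 8 (Implement): parent_id=1 -> Refactor
  - task 9 (Test): parent_id=NULL -> NULL

SQL:
SELECT a.name, b.name AS project, c.name AS parent
FROM tasks a
LEFT JOIN projects b ON a.project_id = b.id
LEFT JOIN tasks c ON a.parent_id = c.id

Result:
name      | project | parent  
----------+---------+---------
Refactor  | Phoenix | NULL    
Document  | Gamma   | Refactor
Migrate   | Nimbus  | NULL    
Plan      | NULL    | NULL    
Design    | Nimbus  | Refactor
Train     | Gamma   | Design  
Audit     | Nimbus  | Plan    
Implement | Nimbus  | Refactor
Test      | Phoenix | NULL    


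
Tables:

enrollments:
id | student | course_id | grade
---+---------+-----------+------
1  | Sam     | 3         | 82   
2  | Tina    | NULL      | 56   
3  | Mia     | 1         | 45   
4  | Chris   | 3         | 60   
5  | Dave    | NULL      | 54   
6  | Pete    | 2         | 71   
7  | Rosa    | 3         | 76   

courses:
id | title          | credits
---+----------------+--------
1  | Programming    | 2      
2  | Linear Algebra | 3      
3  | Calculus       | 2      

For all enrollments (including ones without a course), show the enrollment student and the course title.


LEFT JOIN keeps every row from enrollments (the left table); where course_id has no match in courses, the course columns become NULL. Walk through each enrollment:
  - enrollment 1 (Sam): course_id=3 -> matches Calculus
  - enrollment 2 (Tina): course_id=NULL, no match -> kept with NULL
  - enrollment 3 (Mia): course_id=1 -> matches Programming
  - enrollment 4 (Chris): course_id=3 -> matches Calculus
  - enrollment 5 (Dave): course_id=NULL, no match -> kept with NULL
  - enrollment 6 (Pete): course_id=2 -> matches Linear Algebra
  - enrollment 7 (Rosa): course_id=3 -> matches Calculus
All 7 rows appear; 2 have NULL course.

SQL:
SELECT a.student, b.title AS course
FROM enrollments a
LEFT JOIN courses b ON a.course_id = b.id

Result:
student | course        
--------+---------------
Sam     | Calculus      
Tina    | NULL          
Mia     | Programming   
Chris   | Calculus      
Dave    | NULL          
Pete    | Linear Algebra
Rosa    | Calculus      


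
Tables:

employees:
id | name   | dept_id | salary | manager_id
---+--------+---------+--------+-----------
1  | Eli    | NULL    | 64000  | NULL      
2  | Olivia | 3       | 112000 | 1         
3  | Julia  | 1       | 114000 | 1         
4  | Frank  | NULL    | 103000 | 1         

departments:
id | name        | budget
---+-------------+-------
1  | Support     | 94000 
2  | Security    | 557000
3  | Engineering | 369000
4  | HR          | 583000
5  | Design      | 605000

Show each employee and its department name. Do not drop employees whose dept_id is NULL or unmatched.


LEFT JOIN keeps every row from employees (the left table); where dept_id has no match in departments, the department columns become NULL. Walk through each employee:
  - employee 1 (Eli): dept_id=NULL, no match -> kept with NULL
  - employee 2 (Olivia): dept_id=3 -> matches Engineering
  - employee 3 (Julia): dept_id=1 -> matches Support
  - employee 4 (Frank): dept_id=NULL, no match -> kept with NULL
All 4 rows appear; 2 have NULL department.

SQL:
SELECT a.name, b.name AS department
FROM employees a
LEFT JOIN departments b ON a.dept_id = b.id

Result:
name   | department 
-------+------------
Eli    | NULL       
Olivia | Engineering
Julia  | Support    
Frank  | NULL       


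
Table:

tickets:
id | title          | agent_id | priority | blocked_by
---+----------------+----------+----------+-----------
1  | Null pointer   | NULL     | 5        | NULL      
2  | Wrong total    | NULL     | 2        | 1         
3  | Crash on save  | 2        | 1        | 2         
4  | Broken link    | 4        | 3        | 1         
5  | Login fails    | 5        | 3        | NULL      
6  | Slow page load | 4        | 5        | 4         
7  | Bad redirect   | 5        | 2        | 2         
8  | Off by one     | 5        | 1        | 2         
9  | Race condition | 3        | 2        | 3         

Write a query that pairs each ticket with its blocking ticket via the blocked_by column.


This is a self-join: tickets is joined to a second copy of itself, matching each row's blocked_by to another row's id. Use LEFT JOIN so rows with blocked_by=NULL are kept.
  - ticket 1 (Null pointer): blocked_by=NULL -> NULL
  - ticket 2 (Wrong total): blocked_by=1 -> Null pointer
  - ticket 3 (Crash on save): blocked_by=2 -> Wrong total
  - ticket 4 (Broken link): blocked_by=1 -> Null pointer
  - ticket 5 (Login fails): blocked_by=NULL -> NULL
  - ticket 6 (Slow page load): blocked_by=4 -> Broken link
  - ticket 7 (Bad redirect): blocked_by=2 -> Wrong total
  - ticket 8 (Off by one): blocked_by=2 -> Wrong total
  - ticket 9 (Race condition): blocked_by=3 -> Crash on save

SQL:
SELECT a.title AS item, b.title AS blocked_by
FROM tickets a
LEFT JOIN tickets b ON a.blocked_by = b.id

Result:
item           | blocked_by   
---------------+--------------
Null pointer   | NULL         
Wrong total    | Null pointer 
Crash on save  | Wrong total  
Broken link    | Null pointer 
Login fails    | NULL         
Slow page load | Broken link  
Bad redirect   | Wrong total  
Off by one     | Wrong total  
Race condition | Crash on save


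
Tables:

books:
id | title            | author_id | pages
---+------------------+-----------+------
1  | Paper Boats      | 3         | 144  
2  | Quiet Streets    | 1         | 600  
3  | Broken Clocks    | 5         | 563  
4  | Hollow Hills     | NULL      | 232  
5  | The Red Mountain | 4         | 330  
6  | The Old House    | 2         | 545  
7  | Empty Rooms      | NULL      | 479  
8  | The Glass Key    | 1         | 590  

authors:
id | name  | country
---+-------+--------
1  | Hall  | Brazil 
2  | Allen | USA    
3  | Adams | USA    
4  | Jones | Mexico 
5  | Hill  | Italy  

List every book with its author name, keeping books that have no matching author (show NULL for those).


LEFT JOIN keeps every row from books (the left table); where author_id has no match in authors, the author columns become NULL. Walk through each book:
  - book 1 (Paper Boats): author_id=3 -> matches Adams
  - book 2 (Quiet Streets): author_id=1 -> matches Hall
  - book 3 (Broken Clocks): author_id=5 -> matches Hill
  - book 4 (Hollow Hills): author_id=NULL, no match -> kept with NULL
  - book 5 (The Red Mountain): author_id=4 -> matches Jones
  - book 6 (The Old House): author_id=2 -> matches Allen
  - book 7 (Empty Rooms): author_id=NULL, no match -> kept with NULL
  - book 8 (The Glass Key): author_id=1 -> matches Hall
All 8 rows appear; 2 have NULL author.

SQL:
SELECT a.title, b.name AS author
FROM books a
LEFT JOIN authors b ON a.author_id = b.id

Result:
title            | author
-----------------+-------
Paper Boats      | Adams 
Quiet Streets    | Hall  
Broken Clocks    | Hill  
Hollow Hills     | NULL  
The Red Mountain | Jones 
The Old House    | Allen 
Empty Rooms      | NULL  
The Glass Key    | Hall  


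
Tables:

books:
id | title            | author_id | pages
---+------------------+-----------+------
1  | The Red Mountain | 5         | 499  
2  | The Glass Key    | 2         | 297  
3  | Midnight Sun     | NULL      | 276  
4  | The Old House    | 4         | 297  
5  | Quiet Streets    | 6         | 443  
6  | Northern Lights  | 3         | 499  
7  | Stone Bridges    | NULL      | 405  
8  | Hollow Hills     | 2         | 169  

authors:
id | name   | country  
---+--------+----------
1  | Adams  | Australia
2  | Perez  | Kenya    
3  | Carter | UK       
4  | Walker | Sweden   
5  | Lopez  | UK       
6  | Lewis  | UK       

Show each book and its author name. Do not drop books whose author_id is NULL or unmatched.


LEFT JOIN keeps every row from books (the left table); where author_id has no match in authors, the author columns become NULL. Walk through each book:
  - book 1 (The Red Mountain): author_id=5 -> matches Lopez
  - book 2 (The Glass Key): author_id=2 -> matches Perez
  - book 3 (Midnight Sun): author_id=NULL, no match -> kept with NULL
  - book 4 (The Old House): author_id=4 -> matches Walker
  - book 5 (Quiet Streets): author_id=6 -> matches Lewis
  - book 6 (Northern Lights): author_id=3 -> matches Carter
  - book 7 (Stone Bridges): author_id=NULL, no match -> kept with NULL
  - book 8 (Hollow Hills): author_id=2 -> matches Perez
All 8 rows appear; 2 have NULL author.

SQL:
SELECT a.title, b.name AS author
FROM books a
LEFT JOIN authors b ON a.author_id = b.id

Result:
title            | author
-----------------+-------
The Red Mountain | Lopez 
The Glass Key    | Perez 
Midnight Sun     | NULL  
The Old House    | Walker
Quiet Streets    | Lewis 
Northern Lights  | Carter
Stone Bridges    | NULL  
Hollow Hills     | Perez 


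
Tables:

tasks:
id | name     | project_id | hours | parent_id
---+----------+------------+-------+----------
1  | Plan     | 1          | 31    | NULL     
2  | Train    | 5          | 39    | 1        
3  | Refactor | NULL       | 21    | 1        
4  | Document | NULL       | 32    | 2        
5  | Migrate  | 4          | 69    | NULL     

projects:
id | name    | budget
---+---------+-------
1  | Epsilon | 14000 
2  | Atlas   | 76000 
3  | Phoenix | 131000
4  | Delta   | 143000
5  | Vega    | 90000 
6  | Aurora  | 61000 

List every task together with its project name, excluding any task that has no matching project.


INNER JOIN keeps only tasks rows whose project_id matches an id in projects. Walk through each task:
  - task 1 (Plan): project_id=1 -> matches Epsilon
  - task 2 (Train): project_id=5 -> matches Vega
  - task 3 (Refactor): project_id=NULL, no match -> dropped
  - task 4 (Document): project_id=NULL, no match -> dropped
  - task 5 (Migrate): project_id=4 -> matches Delta
So 2 of 5 rows are dropped.

SQL:
SELECT a.name, b.name AS project
FROM tasks a
INNER JOIN projects b ON a.project_id = b.id

Result:
name    | project
--------+--------
Plan    | Epsilon
Train   | Vega   
Migrate | Delta  


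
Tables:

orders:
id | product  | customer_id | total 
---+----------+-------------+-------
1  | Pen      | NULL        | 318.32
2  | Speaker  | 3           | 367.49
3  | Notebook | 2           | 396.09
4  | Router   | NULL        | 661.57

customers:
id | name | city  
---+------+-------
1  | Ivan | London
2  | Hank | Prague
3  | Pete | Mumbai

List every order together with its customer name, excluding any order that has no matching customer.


INNER JOIN keeps only orders rows whose customer_id matches an id in customers. Walk through each order:
  - order 1 (Pen): customer_id=NULL, no match -> dropped
  - order 2 (Speaker): customer_id=3 -> matches Pete
  - order 3 (Notebook): customer_id=2 -> matches Hank
  - order 4 (Router): customer_id=NULL, no match -> dropped
So 2 of 4 rows are dropped.

SQL:
SELECT a.product, b.name AS customer
FROM orders a
INNER JOIN customers b ON a.customer_id = b.id

Result:
product  | customer
---------+---------
Speaker  | Pete    
Notebook | Hank    


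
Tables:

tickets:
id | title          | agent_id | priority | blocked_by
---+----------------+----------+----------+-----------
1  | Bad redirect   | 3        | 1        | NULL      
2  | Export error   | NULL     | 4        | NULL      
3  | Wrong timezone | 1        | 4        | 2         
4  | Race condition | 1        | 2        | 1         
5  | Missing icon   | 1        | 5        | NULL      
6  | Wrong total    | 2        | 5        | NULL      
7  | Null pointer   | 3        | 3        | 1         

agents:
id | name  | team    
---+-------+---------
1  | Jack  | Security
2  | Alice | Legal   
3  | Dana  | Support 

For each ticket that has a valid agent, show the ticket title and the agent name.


INNER JOIN keeps only tickets rows whose agent_id matches an id in agents. Walk through each ticket:
  - ticket 1 (Bad redirect): agent_id=3 -> matches Dana
  - ticket 2 (Export error): agent_id=NULL, no match -> dropped
  - ticket 3 (Wrong timezone): agent_id=1 -> matches Jack
  - ticket 4 (Race condition): agent_id=1 -> matches Jack
  - ticket 5 (Missing icon): agent_id=1 -> matches Jack
  - ticket 6 (Wrong total): agent_id=2 -> matches Alice
  - ticket 7 (Null pointer): agent_id=3 -> matches Dana
So 1 of 7 rows is dropped.

SQL:
SELECT a.title, b.name AS agent
FROM tickets a
INNER JOIN agents b ON a.agent_id = b.id

Result:
title          | agent
---------------+------
Bad redirect   | Dana 
Wrong timezone | Jack 
Race condition | Jack 
Missing icon   | Jack 
Wrong total    | Alice
Null pointer   | Dana 


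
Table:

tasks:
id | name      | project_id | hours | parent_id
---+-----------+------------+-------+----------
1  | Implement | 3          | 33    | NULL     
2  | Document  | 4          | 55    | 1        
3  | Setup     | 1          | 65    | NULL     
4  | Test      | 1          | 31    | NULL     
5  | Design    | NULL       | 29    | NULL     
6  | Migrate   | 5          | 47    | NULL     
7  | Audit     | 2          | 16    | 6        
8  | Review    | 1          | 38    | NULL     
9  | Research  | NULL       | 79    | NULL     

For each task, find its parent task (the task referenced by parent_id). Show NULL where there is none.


This is a self-join: tasks is joined to a second copy of itself, matching each row's parent_id to another row's id. Use LEFT JOIN so rows with parent_id=NULL are kept.
  - task 1 (Implement): parent_id=NULL -> NULL
  - task 2 (Document): parent_id=1 -> Implement
  - task 3 (Setup): parent_id=NULL -> NULL
  - task 4 (Test): parent_id=NULL -> NULL
  - task 5 (Design): parent_id=NULL -> NULL
  - task 6 (Migrate): parent_id=NULL -> NULL
  - task 7 (Audit): parent_id=6 -> Migrate
  - task 8 (Review): parent_id=NULL -> NULL
  - task 9 (Research): parent_id=NULL -> NULL

SQL:
SELECT a.name AS item, b.name AS parent
FROM tasks a
LEFT JOIN tasks b ON a.parent_id = b.id

Result:
item      | parent   
----------+----------
Implement | NULL     
Document  | Implement
Setup     | NULL     
Test      | NULL     
Design    | NULL     
Migrate   | NULL     
Audit     | Migrate  
Review    | NULL     
Research  | NULL     


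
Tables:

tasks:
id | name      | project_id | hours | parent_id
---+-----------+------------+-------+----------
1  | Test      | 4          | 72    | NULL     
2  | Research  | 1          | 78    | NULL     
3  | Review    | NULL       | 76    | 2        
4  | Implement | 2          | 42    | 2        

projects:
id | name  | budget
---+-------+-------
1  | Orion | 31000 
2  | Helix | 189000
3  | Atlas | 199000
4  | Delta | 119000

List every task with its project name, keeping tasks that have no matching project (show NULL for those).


LEFT JOIN keeps every row from tasks (the left table); where project_id has no match in projects, the project columns become NULL. Walk through each task:
  - task 1 (Test): project_id=4 -> matches Delta
  - task 2 (Research): project_id=1 -> matches Orion
  - task 3 (Review): project_id=NULL, no match -> kept with NULL
  - task 4 (Implement): project_id=2 -> matches Helix
All 4 rows appear; 1 has NULL project.

SQL:
SELECT a.name, b.name AS project
FROM tasks a
LEFT JOIN projects b ON a.project_id = b.id

Result:
name      | project
----------+--------
Test      | Delta  
Research  | Orion  
Review    | NULL   
Implement | Helix  


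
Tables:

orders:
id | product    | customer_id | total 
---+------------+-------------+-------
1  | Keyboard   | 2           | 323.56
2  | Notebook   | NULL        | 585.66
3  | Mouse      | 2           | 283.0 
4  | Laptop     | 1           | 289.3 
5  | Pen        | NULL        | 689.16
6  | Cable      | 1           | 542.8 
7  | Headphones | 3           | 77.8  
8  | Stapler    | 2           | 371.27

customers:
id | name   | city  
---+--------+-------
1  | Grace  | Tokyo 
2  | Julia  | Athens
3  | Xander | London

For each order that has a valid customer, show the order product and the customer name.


INNER JOIN keeps only orders rows whose customer_id matches an id in customers. Walk through each order:
  - order 1 (Keyboard): customer_id=2 -> matches Julia
  - order 2 (Notebook): customer_id=NULL, no match -> dropped
  - order 3 (Mouse): customer_id=2 -> matches Julia
  - order 4 (Laptop): customer_id=1 -> matches Grace
  - order 5 (Pen): customer_id=NULL, no match -> dropped
  - order 6 (Cable): customer_id=1 -> matches Grace
  - order 7 (Headphones): customer_id=3 -> matches Xander
  - order 8 (Stapler): customer_id=2 -> matches Julia
So 2 of 8 rows are dropped.

SQL:
SELECT a.product, b.name AS customer
FROM orders a
INNER JOIN customers b ON a.customer_id = b.id

Result:
product    | customer
-----------+---------
Keyboard   | Julia   
Mouse      | Julia   
Laptop     | Grace   
Cable      | Grace   
Headphones | Xander  
Stapler    | Julia   


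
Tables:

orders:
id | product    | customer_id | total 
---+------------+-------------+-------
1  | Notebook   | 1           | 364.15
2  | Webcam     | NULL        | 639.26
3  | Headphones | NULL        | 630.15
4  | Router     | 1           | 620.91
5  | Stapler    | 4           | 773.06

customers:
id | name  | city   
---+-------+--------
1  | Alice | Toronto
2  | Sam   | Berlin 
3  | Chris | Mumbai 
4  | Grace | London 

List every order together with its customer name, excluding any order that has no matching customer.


INNER JOIN keeps only orders rows whose customer_id matches an id in customers. Walk through each order:
  - order 1 (Notebook): customer_id=1 -> matches Alice
  - order 2 (Webcam): customer_id=NULL, no match -> dropped
  - order 3 (Headphones): customer_id=NULL, no match -> dropped
  - order 4 (Router): customer_id=1 -> matches Alice
  - order 5 (Stapler): customer_id=4 -> matches Grace
So 2 of 5 rows are dropped.

SQL:
SELECT a.product, b.name AS customer
FROM orders a
INNER JOIN customers b ON a.customer_id = b.id

Result:
product  | customer
---------+---------
Notebook | Alice   
Router   | Alice   
Stapler  | Grace   


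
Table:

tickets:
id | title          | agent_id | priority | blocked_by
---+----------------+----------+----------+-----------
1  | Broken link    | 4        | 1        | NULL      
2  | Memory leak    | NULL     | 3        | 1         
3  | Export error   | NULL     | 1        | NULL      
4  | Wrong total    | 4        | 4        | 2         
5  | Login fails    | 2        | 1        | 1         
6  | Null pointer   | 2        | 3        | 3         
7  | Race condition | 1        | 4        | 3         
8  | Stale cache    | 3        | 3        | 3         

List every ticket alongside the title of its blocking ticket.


This is a self-join: tickets is joined to a second copy of itself, matching each row's blocked_by to another row's id. Use LEFT JOIN so rows with blocked_by=NULL are kept.
  - ticket 1 (Broken link): blocked_by=NULL -> NULL
  - ticket 2 (Memory leak): blocked_by=1 -> Broken link
  - ticket 3 (Export error): blocked_by=NULL -> NULL
  - ticket 4 (Wrong total): blocked_by=2 -> Memory leak
  - ticket 5 (Login fails): blocked_by=1 -> Broken link
  - ticket 6 (Null pointer): blocked_by=3 -> Export error
  - ticket 7 (Race condition): blocked_by=3 -> Export error
  - ticket 8 (Stale cache): blocked_by=3 -> Export error

SQL:
SELECT a.title AS item, b.title AS blocked_by
FROM tickets a
LEFT JOIN tickets b ON a.blocked_by = b.id

Result:
item           | blocked_by  
---------------+-------------
Broken link    | NULL        
Memory leak    | Broken link 
Export error   | NULL        
Wrong total    | Memory leak 
Login fails    | Broken link 
Null pointer   | Export error
Race condition | Export error
Stale cache    | Export error


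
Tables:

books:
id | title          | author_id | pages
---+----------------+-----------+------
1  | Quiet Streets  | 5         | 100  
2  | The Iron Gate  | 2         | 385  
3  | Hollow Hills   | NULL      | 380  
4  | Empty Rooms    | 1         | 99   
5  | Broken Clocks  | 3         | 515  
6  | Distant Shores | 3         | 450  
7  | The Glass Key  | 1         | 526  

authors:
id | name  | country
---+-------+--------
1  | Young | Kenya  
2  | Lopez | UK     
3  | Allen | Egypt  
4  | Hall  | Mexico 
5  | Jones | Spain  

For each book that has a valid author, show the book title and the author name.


INNER JOIN keeps only books rows whose author_id matches an id in authors. Walk through each book:
  - book 1 (Quiet Streets): author_id=5 -> matches Jones
  - book 2 (The Iron Gate): author_id=2 -> matches Lopez
  - book 3 (Hollow Hills): author_id=NULL, no match -> dropped
  - book 4 (Empty Rooms): author_id=1 -> matches Young
  - book 5 (Broken Clocks): author_id=3 -> matches Allen
  - book 6 (Distant Shores): author_id=3 -> matches Allen
  - book 7 (The Glass Key): author_id=1 -> matches Young
So 1 of 7 rows is dropped.

SQL:
SELECT a.title, b.name AS author
FROM books a
INNER JOIN authors b ON a.author_id = b.id

Result:
title          | author
---------------+-------
Quiet Streets  | Jones 
The Iron Gate  | Lopez 
Empty Rooms    | Young 
Broken Clocks  | Allen 
Distant Shores | Allen 
The Glass Key  | Young 


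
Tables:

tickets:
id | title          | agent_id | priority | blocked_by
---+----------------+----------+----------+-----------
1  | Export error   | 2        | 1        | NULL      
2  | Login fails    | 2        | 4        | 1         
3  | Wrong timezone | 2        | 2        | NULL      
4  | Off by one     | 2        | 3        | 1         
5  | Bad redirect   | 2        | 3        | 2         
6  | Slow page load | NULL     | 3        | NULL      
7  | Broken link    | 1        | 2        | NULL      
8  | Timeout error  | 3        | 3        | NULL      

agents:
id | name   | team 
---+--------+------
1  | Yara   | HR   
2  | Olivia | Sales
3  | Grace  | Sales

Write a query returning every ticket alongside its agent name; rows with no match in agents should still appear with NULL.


LEFT JOIN keeps every row from tickets (the left table); where agent_id has no match in agents, the agent columns become NULL. Walk through each ticket:
  - ticket 1 (Export error): agent_id=2 -> matches Olivia
  - ticket 2 (Login fails): agent_id=2 -> matches Olivia
  - ticket 3 (Wrong timezone): agent_id=2 -> matches Olivia
  - ticket 4 (Off by one): agent_id=2 -> matches Olivia
  - ticket 5 (Bad redirect): agent_id=2 -> matches Olivia
  - ticket 6 (Slow page load): agent_id=NULL, no match -> kept with NULL
  - ticket 7 (Broken link): agent_id=1 -> matches Yara
  - ticket 8 (Timeout error): agent_id=3 -> matches Grace
All 8 rows appear; 1 has NULL agent.

SQL:
SELECT a.title, b.name AS agent
FROM tickets a
LEFT JOIN agents b ON a.agent_id = b.id

Result:
title          | agent 
---------------+-------
Export error   | Olivia
Login fails    | Olivia
Wrong timezone | Olivia
Off by one     | Olivia
Bad redirect   | Olivia
Slow page load | NULL  
Broken link    | Yara  
Timeout error  | Grace 


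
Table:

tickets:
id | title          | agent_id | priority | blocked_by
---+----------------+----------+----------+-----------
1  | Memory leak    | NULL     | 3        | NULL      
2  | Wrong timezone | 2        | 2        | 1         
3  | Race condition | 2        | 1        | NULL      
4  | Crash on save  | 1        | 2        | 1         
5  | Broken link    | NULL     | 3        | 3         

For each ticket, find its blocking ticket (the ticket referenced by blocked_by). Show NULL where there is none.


This is a self-join: tickets is joined to a second copy of itself, matching each row's blocked_by to another row's id. Use LEFT JOIN so rows with blocked_by=NULL are kept.
  - ticket 1 (Memory leak): blocked_by=NULL -> NULL
  - ticket 2 (Wrong timezone): blocked_by=1 -> Memory leak
  - ticket 3 (Race condition): blocked_by=NULL -> NULL
  - ticket 4 (Crash on save): blocked_by=1 -> Memory leak
  - ticket 5 (Broken link): blocked_by=3 -> Race condition

SQL:
SELECT a.title AS item, b.title AS blocked_by
FROM tickets a
LEFT JOIN tickets b ON a.blocked_by = b.id

Result:
item           | blocked_by    
---------------+---------------
Memory leak    | NULL          
Wrong timezone | Memory leak   
Race condition | NULL          
Crash on save  | Memory leak   
Broken link    | Race condition


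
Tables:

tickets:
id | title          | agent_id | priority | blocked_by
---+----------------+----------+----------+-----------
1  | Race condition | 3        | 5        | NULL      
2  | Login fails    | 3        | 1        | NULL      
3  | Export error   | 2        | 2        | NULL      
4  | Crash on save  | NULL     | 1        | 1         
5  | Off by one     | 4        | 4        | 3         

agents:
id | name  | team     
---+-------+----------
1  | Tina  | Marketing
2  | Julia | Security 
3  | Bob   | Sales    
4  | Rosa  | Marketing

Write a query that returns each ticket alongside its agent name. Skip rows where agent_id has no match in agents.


INNER JOIN keeps only tickets rows whose agent_id matches an id in agents. Walk through each ticket:
  - ticket 1 (Race condition): agent_id=3 -> matches Bob
  - ticket 2 (Login fails): agent_id=3 -> matches Bob
  - ticket 3 (Export error): agent_id=2 -> matches Julia
  - ticket 4 (Crash on save): agent_id=NULL, no match -> dropped
  - ticket 5 (Off by one): agent_id=4 -> matches Rosa
So 1 of 5 rows is dropped.

SQL:
SELECT a.title, b.name AS agent
FROM tickets a
INNER JOIN agents b ON a.agent_id = b.id

Result:
title          | agent
---------------+------
Race condition | Bob  
Login fails    | Bob  
Export error   | Julia
Off by one     | Rosa 


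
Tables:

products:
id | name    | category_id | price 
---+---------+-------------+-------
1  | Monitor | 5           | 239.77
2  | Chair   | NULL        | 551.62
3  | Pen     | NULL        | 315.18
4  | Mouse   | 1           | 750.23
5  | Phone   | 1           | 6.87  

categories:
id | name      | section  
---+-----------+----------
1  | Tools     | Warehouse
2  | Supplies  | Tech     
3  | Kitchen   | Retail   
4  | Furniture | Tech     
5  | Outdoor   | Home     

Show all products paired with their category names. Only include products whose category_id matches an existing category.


INNER JOIN keeps only products rows whose category_id matches an id in categories. Walk through each product:
  - product 1 (Monitor): category_id=5 -> matches Outdoor
  - product 2 (Chair): category_id=NULL, no match -> dropped
  - product 3 (Pen): category_id=NULL, no match -> dropped
  - product 4 (Mouse): category_id=1 -> matches Tools
  - product 5 (Phone): category_id=1 -> matches Tools
So 2 of 5 rows are dropped.

SQL:
SELECT a.name, b.name AS category
FROM products a
INNER JOIN categories b ON a.category_id = b.id

Result:
name    | category
--------+---------
Monitor | Outdoor 
Mouse   | Tools   
Phone   | Tools   


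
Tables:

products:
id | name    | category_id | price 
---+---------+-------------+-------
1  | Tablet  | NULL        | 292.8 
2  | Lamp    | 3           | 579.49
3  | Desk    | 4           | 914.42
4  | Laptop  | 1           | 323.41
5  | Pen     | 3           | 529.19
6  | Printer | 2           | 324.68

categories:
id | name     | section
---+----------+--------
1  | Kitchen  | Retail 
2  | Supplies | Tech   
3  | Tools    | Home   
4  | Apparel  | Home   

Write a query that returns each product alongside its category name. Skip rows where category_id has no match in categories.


INNER JOIN keeps only products rows whose category_id matches an id in categories. Walk through each product:
  - product 1 (Tablet): category_id=NULL, no match -> dropped
  - product 2 (Lamp): category_id=3 -> matches Tools
  - product 3 (Desk): category_id=4 -> matches Apparel
  - product 4 (Laptop): category_id=1 -> matches Kitchen
  - product 5 (Pen): category_id=3 -> matches Tools
  - product 6 (Printer): category_id=2 -> matches Supplies
So 1 of 6 rows is dropped.

SQL:
SELECT a.name, b.name AS category
FROM products a
INNER JOIN categories b ON a.category_id = b.id

Result:
name    | category
--------+---------
Lamp    | Tools   
Desk    | Apparel 
Laptop  | Kitchen 
Pen     | Tools   
Printer | Supplies


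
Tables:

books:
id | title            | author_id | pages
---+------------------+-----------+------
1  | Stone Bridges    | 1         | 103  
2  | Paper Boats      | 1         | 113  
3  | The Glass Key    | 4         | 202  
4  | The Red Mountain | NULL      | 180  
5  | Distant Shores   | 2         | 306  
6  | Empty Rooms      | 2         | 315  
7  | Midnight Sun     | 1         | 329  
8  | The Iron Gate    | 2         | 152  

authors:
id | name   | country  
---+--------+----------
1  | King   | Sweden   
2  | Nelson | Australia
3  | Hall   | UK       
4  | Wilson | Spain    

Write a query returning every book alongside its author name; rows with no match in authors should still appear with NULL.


LEFT JOIN keeps every row from books (the left table); where author_id has no match in authors, the author columns become NULL. Walk through each book:
  - book 1 (Stone Bridges): author_id=1 -> matches King
  - book 2 (Paper Boats): author_id=1 -> matches King
  - book 3 (The Glass Key): author_id=4 -> matches Wilson
  - book 4 (The Red Mountain): author_id=NULL, no match -> kept with NULL
  - book 5 (Distant Shores): author_id=2 -> matches Nelson
  - book 6 (Empty Rooms): author_id=2 -> matches Nelson
  - book 7 (Midnight Sun): author_id=1 -> matches King
  - book 8 (The Iron Gate): author_id=2 -> matches Nelson
All 8 rows appear; 1 has NULL author.

SQL:
SELECT a.title, b.name AS author
FROM books a
LEFT JOIN authors b ON a.author_id = b.id

Result:
title            | author
-----------------+-------
Stone Bridges    | King  
Paper Boats      | King  
The Glass Key    | Wilson
The Red Mountain | NULL  
Distant Shores   | Nelson
Empty Rooms      | Nelson
Midnight Sun     | King  
The Iron Gate    | Nelson


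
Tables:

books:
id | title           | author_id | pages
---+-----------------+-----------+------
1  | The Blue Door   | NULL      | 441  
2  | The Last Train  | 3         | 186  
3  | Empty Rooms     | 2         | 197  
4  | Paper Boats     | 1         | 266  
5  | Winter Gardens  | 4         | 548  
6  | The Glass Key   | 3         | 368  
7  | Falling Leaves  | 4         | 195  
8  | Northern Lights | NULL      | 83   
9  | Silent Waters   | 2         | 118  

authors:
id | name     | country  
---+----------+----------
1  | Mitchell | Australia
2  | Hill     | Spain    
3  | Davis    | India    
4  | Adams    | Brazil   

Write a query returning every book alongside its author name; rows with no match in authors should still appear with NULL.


LEFT JOIN keeps every row from books (the left table); where author_id has no match in authors, the author columns become NULL. Walk through each book:
  - book 1 (The Blue Door): author_id=NULL, no match -> kept with NULL
  - book 2 (The Last Train): author_id=3 -> matches Davis
  - book 3 (Empty Rooms): author_id=2 -> matches Hill
  - book 4 (Paper Boats): author_id=1 -> matches Mitchell
  - book 5 (Winter Gardens): author_id=4 -> matches Adams
  - book 6 (The Glass Key): author_id=3 -> matches Davis
  - book 7 (Falling Leaves): author_id=4 -> matches Adams
  - book 8 (Northern Lights): author_id=NULL, no match -> kept with NULL
  - book 9 (Silent Waters): author_id=2 -> matches Hill
All 9 rows appear; 2 have NULL author.

SQL:
SELECT a.title, b.name AS author
FROM books a
LEFT JOIN authors b ON a.author_id = b.id

Result:
title           | author  
----------------+---------
The Blue Door   | NULL    
The Last Train  | Davis   
Empty Rooms     | Hill    
Paper Boats     | Mitchell
Winter Gardens  | Adams   
The Glass Key   | Davis   
Falling Leaves  | Adams   
Northern Lights | NULL    
Silent Waters   | Hill    
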